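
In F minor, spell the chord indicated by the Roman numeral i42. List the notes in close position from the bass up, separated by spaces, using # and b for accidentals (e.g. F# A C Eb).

In F minor, scale degree 1 is F, and the diatonic chord built there is a minor seventh chord.
That chord is spelled F-Ab-C-Eb.
The figured bass 42 indicates third inversion, placing the seventh (Eb) in the bass: Eb-F-Ab-C.

Eb F Ab C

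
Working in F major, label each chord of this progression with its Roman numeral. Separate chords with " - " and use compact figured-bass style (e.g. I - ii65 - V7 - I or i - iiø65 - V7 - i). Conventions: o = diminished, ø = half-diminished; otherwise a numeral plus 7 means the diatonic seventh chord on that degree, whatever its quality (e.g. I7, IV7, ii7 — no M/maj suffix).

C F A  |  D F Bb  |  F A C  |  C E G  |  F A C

C-F-A has root F, degree 1 in F major, so I64.
D-F-Bb: root Bb is the subdominant; major triad there is IV6.
F-A-C: root F is the tonic; major triad there is I.
C-E-G: root C is the dominant; major triad there is V.
F-A-C: major triad on F = scale degree 1 → I.

I64 - IV6 - I - V - I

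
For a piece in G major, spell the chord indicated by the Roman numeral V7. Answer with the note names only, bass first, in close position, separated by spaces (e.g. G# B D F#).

D F# A C

The numeral's case and figure indicate a dominant seventh chord. In G major its root, the dominant, is D.
That chord is spelled D-F#-A-C.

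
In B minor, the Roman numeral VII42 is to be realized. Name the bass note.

G

VII in B minor has root A; the chord is A-C#-E-G.
The figure 42 means third inversion — the seventh is in the bass.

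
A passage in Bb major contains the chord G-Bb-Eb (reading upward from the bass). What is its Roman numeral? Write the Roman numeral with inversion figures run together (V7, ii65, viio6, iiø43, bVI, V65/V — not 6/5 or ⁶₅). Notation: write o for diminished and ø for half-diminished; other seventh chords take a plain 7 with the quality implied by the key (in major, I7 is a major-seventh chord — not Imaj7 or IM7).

Stacked in thirds the chord is Eb-G-Bb: a major triad on Eb.
In Bb major, Eb is the subdominant; the diatonic major triad there is IV.
With G in the bass the chord is in first inversion, so the figured bass is 6.

IV6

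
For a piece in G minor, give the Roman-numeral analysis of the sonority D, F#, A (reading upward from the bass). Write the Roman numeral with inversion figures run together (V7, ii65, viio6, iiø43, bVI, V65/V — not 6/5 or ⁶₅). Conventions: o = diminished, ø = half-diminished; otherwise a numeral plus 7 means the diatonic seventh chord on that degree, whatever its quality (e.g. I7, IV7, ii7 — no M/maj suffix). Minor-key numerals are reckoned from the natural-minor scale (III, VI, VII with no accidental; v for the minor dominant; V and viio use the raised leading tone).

V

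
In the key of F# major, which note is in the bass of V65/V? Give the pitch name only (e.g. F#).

B#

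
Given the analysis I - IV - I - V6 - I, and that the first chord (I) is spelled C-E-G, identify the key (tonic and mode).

I is given as C-E-G — a major triad with root C.
If C is scale degree 1 and the mode makes that degree carry a major triad, the tonic is C and the mode is major.

C major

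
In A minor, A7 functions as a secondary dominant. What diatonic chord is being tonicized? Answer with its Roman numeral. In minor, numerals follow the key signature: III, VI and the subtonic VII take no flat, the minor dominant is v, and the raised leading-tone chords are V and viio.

The chord is a dominant seventh chord on A.
A dominant resolves down a perfect fifth: A → D. In A minor, D is scale degree 4, i.e. iv.

iv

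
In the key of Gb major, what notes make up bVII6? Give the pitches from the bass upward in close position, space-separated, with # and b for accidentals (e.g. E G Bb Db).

Scale degree 7 in Gb major is F; lowering it a half step gives Fb. bVII6 is a major triad on the lowered seventh degree (the subtonic), borrowed from the parallel minor.
So the chord is Fb-Ab-Cb, a major triad.
With the 6 figure the chord is in first inversion; from the bass Ab upward in close position it reads Ab-Cb-Fb.

Ab Cb Fb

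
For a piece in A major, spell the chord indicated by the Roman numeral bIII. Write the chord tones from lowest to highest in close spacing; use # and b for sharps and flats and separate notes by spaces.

Scale degree 3 in A major is C#; lowering it a half step gives C. bIII is a major triad on the lowered third degree, borrowed from the parallel minor.
So the chord is C-E-G, a major triad.

C E G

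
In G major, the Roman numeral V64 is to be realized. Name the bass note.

A

V in G major has root D; the chord is D-F#-A.
The figure 64 means second inversion — the fifth is in the bass.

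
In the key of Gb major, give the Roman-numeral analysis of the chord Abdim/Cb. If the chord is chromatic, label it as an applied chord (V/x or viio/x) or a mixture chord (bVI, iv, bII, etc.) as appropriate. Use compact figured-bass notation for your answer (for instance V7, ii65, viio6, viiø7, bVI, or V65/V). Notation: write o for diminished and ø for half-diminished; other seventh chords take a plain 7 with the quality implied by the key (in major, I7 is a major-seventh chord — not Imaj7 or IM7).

iio6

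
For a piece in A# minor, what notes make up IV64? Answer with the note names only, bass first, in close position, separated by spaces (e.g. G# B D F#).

A# D# F##

IV64 is the major subdominant, borrowed from the parallel major. In A# minor that root is D#.
So the chord is D#-F##-A#, a major triad.
With the 64 figure the chord is in second inversion; from the bass A# upward in close position it reads A#-D#-F##.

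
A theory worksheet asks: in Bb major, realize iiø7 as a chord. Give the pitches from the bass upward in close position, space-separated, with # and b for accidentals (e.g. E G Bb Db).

Scale degree 2 in Bb major is C; here the chord built on it is altered to a half-diminished seventh chord. iiø7 is the half-diminished supertonic seventh, borrowed from the parallel minor.
So the chord is C-Eb-Gb-Bb.

C Eb Gb Bb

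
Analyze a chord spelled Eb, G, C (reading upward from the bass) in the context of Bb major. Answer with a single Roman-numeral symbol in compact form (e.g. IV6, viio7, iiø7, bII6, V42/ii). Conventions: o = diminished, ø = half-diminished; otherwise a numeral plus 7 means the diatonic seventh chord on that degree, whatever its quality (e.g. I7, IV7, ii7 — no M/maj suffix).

ii6

Stacked in thirds the chord is C-Eb-G: a minor triad on C.
In Bb major, C is the supertonic; the diatonic minor triad there is ii.
With Eb in the bass the chord is in first inversion, so the figured bass is 6.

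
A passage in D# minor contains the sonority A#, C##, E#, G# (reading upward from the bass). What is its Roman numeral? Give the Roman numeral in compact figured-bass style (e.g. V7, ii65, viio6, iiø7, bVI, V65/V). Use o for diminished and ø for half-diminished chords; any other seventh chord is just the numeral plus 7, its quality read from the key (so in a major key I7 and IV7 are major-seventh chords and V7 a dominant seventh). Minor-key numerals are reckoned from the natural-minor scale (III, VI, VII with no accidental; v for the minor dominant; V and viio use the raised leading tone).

Stacked in thirds the chord is A#-C##-E#-G#: a dominant seventh chord on A#.
In D# minor, A# is the dominant; the diatonic dominant seventh chord there is V7.

V7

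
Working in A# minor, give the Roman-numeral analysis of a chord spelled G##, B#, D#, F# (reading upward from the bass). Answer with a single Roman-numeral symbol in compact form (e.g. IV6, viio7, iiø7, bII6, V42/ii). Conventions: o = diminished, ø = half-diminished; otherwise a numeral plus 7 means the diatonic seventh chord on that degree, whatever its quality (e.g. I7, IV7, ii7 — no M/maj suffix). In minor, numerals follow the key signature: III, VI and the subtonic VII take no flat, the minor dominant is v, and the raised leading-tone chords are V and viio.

Stacked in thirds the chord is G##-B#-D#-F#: a fully diminished seventh chord on G##.
G## is scale degree 7 in A# minor, and a fully diminished seventh chord on that degree is written viio7.

viio7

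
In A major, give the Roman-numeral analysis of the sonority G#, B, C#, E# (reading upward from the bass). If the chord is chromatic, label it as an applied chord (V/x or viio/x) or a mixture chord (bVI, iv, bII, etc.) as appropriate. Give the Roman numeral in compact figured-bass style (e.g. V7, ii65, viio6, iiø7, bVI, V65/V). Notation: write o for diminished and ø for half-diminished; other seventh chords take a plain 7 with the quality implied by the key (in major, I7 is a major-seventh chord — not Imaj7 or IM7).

V43/vi

Stacked in thirds the chord is C#-E#-G#-B: a dominant seventh chord on C#.
C# is not a diatonic chord root with this quality in A major, but it lies a perfect fifth above F# (vi), so the chord functions as an applied dominant of vi.
With G# in the bass the chord is in second inversion, so the figured bass is 43.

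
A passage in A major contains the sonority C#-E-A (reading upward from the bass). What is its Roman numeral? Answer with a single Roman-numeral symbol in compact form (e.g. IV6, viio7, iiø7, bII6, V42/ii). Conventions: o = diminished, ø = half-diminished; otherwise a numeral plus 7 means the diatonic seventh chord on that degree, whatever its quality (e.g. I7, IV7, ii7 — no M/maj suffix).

I6

Stacked in thirds the chord is A-C#-E: a major triad on A.
In A major, A is the tonic; the diatonic major triad there is I.
With C# in the bass the chord is in first inversion, so the figured bass is 6.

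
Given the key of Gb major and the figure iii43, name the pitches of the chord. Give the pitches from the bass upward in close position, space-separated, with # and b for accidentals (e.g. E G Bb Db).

F Ab Bb Db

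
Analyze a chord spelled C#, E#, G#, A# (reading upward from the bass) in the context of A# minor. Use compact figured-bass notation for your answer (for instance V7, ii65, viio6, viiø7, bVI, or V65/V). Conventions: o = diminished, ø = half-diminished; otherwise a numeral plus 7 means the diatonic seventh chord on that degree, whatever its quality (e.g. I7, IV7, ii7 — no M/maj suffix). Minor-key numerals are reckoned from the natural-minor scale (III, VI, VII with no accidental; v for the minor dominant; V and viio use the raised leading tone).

i65

The pitches A#-C#-E#-G# form a minor seventh chord rooted on A#.
A# is scale degree 1 in A# minor, and a minor seventh chord on that degree is written i7.
With C# in the bass the chord is in first inversion, so the figured bass is 65.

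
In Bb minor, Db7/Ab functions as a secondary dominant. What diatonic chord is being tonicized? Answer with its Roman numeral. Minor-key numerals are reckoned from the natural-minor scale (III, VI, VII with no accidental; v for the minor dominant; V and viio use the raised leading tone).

The chord is a dominant seventh chord on Db.
A dominant resolves down a perfect fifth: Db → Gb. In Bb minor, Gb is scale degree 6, i.e. VI.

VI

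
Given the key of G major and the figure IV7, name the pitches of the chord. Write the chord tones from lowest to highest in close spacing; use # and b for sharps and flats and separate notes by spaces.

The numeral's case and figure indicate a major seventh chord. In G major its root, scale degree 4, is C.
Stacking thirds from C gives C-E-G-B.

C E G B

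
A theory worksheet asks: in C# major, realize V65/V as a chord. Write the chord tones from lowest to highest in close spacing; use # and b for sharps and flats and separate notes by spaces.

V65/V is a secondary dominant — the dominant seventh of V. V in C# major is G#, so the applied chord's root is D#, a perfect fifth above.
Building a dominant seventh chord on D# gives D#-F##-A#-C#.
The figured bass 65 indicates first inversion, placing the third (F##) in the bass: F##-A#-C#-D#.

F## A# C# D#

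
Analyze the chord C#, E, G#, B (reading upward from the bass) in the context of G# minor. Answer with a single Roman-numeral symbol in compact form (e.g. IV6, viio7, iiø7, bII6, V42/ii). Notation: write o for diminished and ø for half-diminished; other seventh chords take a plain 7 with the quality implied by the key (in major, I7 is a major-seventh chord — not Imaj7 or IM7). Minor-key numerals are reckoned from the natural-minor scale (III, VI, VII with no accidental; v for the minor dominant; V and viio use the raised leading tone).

iv7

The pitches C#-E-G#-B form a minor seventh chord rooted on C#.
C# is scale degree 4 in G# minor, and a minor seventh chord on that degree is written iv7.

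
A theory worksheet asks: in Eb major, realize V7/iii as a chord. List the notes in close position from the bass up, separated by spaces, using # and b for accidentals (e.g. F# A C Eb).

D F# A C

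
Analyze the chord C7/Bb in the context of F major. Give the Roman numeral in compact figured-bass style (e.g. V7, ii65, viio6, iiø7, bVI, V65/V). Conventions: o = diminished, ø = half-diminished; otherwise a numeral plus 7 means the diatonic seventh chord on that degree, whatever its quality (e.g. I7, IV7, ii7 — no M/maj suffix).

The pitches C-E-G-Bb form a dominant seventh chord rooted on C.
In F major, C is the dominant; the diatonic dominant seventh chord there is V7.
With Bb in the bass the chord is in third inversion, so the figured bass is 42.

V42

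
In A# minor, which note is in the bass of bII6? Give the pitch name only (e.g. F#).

bII in A# minor has root B; the chord is B-D#-F#.
The figure 6 means first inversion — the third is in the bass.

D#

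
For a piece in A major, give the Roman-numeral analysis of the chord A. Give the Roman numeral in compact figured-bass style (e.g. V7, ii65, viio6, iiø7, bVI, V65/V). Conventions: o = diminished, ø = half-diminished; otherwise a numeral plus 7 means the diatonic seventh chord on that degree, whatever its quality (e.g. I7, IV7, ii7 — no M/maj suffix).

I

The pitches A-C#-E form a major triad rooted on A.
In A major, A is the tonic; the diatonic major triad there is I.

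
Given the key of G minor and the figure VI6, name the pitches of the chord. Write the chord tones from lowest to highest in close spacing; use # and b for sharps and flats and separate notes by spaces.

G Bb Eb

In G minor, the sixth degree is Eb, and the diatonic chord built there is a major triad.
Stacking thirds from Eb gives Eb-G-Bb.
The figured bass 6 indicates first inversion, placing the third (G) in the bass: G-Bb-Eb.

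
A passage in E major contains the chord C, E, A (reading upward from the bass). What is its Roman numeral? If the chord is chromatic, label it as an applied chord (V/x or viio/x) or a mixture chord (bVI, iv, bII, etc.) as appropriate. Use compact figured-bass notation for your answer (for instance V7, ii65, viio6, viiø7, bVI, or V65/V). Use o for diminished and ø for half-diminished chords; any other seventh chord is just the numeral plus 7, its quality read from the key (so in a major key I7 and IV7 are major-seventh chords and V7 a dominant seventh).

Stacked in thirds the chord is A-C-E: a minor triad on A.
A is the fourth degree of E major. This is the minor subdominant, borrowed from the parallel minor.
With C in the bass the chord is in first inversion, so the figured bass is 6.

iv6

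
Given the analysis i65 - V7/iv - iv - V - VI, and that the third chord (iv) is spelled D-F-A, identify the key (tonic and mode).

The anchor chord is a minor triad on D, labeled iv.
iv on D implies D is the subdominant; that puts the tonic at A, and the lowercase numeral fits minor mode.

A minor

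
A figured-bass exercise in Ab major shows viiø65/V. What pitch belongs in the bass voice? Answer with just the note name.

The applied chord viiø65/V is rooted on D: D-F-Ab-C.
The figure 65 means first inversion — the third is in the bass.

F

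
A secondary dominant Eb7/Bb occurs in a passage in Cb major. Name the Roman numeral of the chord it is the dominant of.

The chord is a dominant seventh chord on Eb.
A dominant resolves down a perfect fifth: Eb → Ab. In Cb major, Ab is scale degree 6, i.e. vi.

vi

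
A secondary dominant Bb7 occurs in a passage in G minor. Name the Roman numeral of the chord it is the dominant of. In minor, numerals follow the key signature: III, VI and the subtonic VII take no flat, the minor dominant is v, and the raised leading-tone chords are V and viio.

VI

The chord is a dominant seventh chord on Bb.
A dominant resolves down a perfect fifth: Bb → Eb. In G minor, Eb is scale degree 6, i.e. VI.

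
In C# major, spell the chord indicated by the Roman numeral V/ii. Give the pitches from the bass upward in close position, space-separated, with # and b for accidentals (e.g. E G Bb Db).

A# C## E#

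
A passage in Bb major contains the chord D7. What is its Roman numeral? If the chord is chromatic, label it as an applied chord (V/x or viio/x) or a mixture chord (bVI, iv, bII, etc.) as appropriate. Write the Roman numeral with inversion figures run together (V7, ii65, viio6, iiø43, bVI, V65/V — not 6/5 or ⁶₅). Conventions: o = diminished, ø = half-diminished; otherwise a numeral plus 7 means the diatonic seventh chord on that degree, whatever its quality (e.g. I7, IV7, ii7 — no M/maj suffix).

V7/vi

The pitches D-F#-A-C form a dominant seventh chord rooted on D.
D is not a diatonic chord root with this quality in Bb major, but it lies a perfect fifth above G (vi), so the chord functions as an applied dominant of vi.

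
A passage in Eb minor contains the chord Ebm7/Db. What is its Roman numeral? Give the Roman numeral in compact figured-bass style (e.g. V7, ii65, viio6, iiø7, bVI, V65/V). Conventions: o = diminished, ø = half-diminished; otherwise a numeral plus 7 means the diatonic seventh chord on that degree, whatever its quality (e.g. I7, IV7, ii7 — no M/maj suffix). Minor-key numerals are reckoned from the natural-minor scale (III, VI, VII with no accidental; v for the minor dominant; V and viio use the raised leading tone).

i42

Stacked in thirds the chord is Eb-Gb-Bb-Db: a minor seventh chord on Eb.
In Eb minor, Eb is the tonic; the diatonic minor seventh chord there is i7.
With Db in the bass the chord is in third inversion, so the figured bass is 42.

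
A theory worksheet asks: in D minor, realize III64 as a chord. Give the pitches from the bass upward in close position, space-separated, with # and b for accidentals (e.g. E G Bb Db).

The numeral's case and figure indicate a major triad. In D minor its root, the third degree, is F.
That chord is spelled F-A-C.
With the 64 figure the chord is in second inversion; from the bass C upward in close position it reads C-F-A.

C F A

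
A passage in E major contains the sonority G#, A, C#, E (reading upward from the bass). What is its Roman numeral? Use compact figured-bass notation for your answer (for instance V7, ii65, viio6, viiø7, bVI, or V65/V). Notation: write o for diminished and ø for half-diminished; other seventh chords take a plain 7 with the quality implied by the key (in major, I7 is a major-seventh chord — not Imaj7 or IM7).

The pitches A-C#-E-G# form a major seventh chord rooted on A.
In E major, A is the subdominant; the diatonic major seventh chord there is IV7.
With G# in the bass the chord is in third inversion, so the figured bass is 42.

IV42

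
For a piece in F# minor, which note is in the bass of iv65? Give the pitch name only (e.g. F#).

iv in F# minor has root B; the chord is B-D-F#-A.
The figure 65 means first inversion — the third is in the bass.

D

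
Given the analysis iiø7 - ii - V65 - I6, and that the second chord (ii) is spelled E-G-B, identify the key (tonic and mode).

D major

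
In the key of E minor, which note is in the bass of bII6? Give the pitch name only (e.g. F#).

A

bII in E minor has root F; the chord is F-A-C.
The figure 6 means first inversion — the third is in the bass.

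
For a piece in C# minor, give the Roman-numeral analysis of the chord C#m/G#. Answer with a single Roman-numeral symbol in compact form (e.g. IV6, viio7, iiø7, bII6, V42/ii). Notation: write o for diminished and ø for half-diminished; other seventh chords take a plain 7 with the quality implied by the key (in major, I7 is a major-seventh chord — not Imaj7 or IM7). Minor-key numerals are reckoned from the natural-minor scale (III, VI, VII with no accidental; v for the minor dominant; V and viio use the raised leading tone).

The pitches C#-E-G# form a minor triad rooted on C#.
In C# minor, C# is the tonic; the diatonic minor triad there is i.
With G# in the bass the chord is in second inversion, so the figured bass is 64.

i64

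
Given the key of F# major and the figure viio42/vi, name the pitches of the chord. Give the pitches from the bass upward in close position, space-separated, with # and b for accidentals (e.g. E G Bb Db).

B C## E# G#

The slash marks an applied leading-tone chord: viio of vi. In F# major, vi is D#, so the leading tone to it is C##, a half step below.
Building a fully diminished seventh chord on C## gives C##-E#-G#-B.
The figured bass 42 indicates third inversion, placing the seventh (B) in the bass: B-C##-E#-G#.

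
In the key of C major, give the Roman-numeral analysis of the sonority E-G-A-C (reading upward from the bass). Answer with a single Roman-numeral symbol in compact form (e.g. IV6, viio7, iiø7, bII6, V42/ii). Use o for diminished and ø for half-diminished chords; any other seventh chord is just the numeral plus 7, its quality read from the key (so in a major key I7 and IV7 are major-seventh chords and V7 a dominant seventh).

vi43

Stacked in thirds the chord is A-C-E-G: a minor seventh chord on A.
A is scale degree 6 in C major, and a minor seventh chord on that degree is written vi7.
With E in the bass the chord is in second inversion, so the figured bass is 43.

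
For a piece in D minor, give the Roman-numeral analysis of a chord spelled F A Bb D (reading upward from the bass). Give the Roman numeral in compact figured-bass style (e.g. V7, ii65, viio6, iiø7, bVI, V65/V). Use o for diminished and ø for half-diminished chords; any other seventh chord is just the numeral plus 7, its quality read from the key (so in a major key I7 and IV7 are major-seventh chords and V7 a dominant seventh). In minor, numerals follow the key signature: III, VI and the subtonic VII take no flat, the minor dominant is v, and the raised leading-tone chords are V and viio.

Stacked in thirds the chord is Bb-D-F-A: a major seventh chord on Bb.
In D minor, Bb is the submediant; the diatonic major seventh chord there is VI7.
With F in the bass the chord is in second inversion, so the figured bass is 43.

VI43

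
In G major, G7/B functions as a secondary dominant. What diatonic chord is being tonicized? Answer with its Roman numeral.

IV

The chord is a dominant seventh chord on G.
A dominant resolves down a perfect fifth: G → C. In G major, C is scale degree 4, i.e. IV.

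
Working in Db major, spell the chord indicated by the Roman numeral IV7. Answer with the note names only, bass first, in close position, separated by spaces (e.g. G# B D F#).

Gb Bb Db F

The numeral's case and figure indicate a major seventh chord. In Db major its root, scale degree 4, is Gb.
That chord is spelled Gb-Bb-Db-F.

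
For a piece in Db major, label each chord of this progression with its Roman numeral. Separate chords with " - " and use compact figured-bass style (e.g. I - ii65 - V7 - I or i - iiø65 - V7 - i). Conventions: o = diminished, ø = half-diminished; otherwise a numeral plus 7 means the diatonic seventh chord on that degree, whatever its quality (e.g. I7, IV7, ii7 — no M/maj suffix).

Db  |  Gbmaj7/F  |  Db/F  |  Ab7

Db: root Db is the tonic; major triad there is I.
Gbmaj7/F has root Gb, degree 4 in Db major, so IV42.
Db/F has root Db, degree 1 in Db major, so I6.
Ab7 has root Ab, degree 5 in Db major, so V7.

I - IV42 - I6 - V7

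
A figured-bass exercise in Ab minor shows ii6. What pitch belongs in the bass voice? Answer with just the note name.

Db

ii in Ab minor has root Bb; the chord is Bb-Db-F.
The figure 6 means first inversion — the third is in the bass.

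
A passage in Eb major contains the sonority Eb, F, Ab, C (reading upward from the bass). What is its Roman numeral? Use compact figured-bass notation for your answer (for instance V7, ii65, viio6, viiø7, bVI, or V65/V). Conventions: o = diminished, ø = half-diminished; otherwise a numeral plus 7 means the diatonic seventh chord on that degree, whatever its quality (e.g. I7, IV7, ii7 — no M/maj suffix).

ii42

The pitches F-Ab-C-Eb form a minor seventh chord rooted on F.
In Eb major, F is the supertonic; the diatonic minor seventh chord there is ii7.
With Eb in the bass the chord is in third inversion, so the figured bass is 42.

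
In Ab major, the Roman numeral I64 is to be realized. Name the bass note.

I in Ab major has root Ab; the chord is Ab-C-Eb.
The figure 64 means second inversion — the fifth is in the bass.

Eb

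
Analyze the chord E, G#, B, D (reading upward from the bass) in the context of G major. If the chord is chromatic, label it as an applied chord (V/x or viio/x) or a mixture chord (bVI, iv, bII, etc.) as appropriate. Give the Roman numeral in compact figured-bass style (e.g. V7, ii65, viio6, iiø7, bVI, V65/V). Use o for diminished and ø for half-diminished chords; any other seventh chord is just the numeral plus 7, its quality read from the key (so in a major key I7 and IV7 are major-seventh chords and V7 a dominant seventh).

The pitches E-G#-B-D form a dominant seventh chord rooted on E.
E is not a diatonic chord root with this quality in G major, but it lies a perfect fifth above A (ii), so the chord functions as an applied dominant of ii.

V7/ii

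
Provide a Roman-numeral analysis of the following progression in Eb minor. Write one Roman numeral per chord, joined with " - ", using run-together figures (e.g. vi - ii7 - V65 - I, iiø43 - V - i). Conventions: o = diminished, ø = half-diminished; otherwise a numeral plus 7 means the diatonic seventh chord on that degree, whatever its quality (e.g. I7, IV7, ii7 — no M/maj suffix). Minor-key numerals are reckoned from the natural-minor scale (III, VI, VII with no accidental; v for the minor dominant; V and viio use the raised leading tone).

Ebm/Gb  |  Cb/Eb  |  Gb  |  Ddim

i6 - VI6 - III - viio

Ebm/Gb: minor triad on Eb = scale degree 1 → i6.
Cb/Eb: major triad on Cb = scale degree 6 → VI6.
Gb: major triad on Gb = scale degree 3 → III.
Ddim: diminished triad on D = scale degree 7 → viio.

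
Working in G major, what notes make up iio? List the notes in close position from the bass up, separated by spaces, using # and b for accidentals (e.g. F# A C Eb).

A C Eb

Scale degree 2 in G major is A; here the chord built on it is altered to a diminished triad. iio is the diminished supertonic triad, borrowed from the parallel minor.
So the chord is A-C-Eb, a diminished triad.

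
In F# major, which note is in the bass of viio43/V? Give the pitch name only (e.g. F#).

F#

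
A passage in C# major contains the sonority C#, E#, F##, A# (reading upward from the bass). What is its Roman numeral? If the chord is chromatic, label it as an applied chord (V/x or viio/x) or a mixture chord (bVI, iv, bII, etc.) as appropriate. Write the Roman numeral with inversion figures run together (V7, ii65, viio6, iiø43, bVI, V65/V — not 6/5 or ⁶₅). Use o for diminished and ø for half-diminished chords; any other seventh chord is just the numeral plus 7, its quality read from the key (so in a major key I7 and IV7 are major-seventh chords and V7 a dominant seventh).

viiø43/V

The pitches F##-A#-C#-E# form a half-diminished seventh chord rooted on F##.
F## sits a half step below G# (V in C# major); a diminished chord there is the applied leading-tone chord of V.
With C# in the bass the chord is in second inversion, so the figured bass is 43.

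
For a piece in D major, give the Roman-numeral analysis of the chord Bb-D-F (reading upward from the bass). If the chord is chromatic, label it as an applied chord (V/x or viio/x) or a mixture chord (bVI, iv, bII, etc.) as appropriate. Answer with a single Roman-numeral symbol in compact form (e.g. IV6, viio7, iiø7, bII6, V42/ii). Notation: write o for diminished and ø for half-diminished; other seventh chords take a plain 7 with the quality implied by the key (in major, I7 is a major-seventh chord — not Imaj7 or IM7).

bVI

The pitches Bb-D-F form a major triad rooted on Bb.
Bb is the lowered sixth degree of D major (diatonic 6 would be B). This is a major triad on the lowered sixth degree, borrowed from the parallel minor.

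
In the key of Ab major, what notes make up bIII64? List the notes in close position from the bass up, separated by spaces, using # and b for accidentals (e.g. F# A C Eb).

Gb Cb Eb

Scale degree 3 in Ab major is C; lowering it a half step gives Cb. bIII64 is a major triad on the lowered third degree, borrowed from the parallel minor.
So the chord is Cb-Eb-Gb, a major triad.
With the 64 figure the chord is in second inversion; from the bass Gb upward in close position it reads Gb-Cb-Eb.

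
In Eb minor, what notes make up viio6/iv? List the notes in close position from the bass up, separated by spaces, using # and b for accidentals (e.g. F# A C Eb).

Bb Db G

viio6/iv is a secondary leading-tone chord. The target iv is Ab in Eb minor; the applied chord is rooted a semitone below, on G.
Building a diminished triad on G gives G-Bb-Db.
The figured bass 6 indicates first inversion, placing the third (Bb) in the bass: Bb-Db-G.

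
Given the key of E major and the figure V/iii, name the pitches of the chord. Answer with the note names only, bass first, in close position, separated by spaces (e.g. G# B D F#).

The slash means an applied dominant: we want the dominant of iii. In E major, iii is G# minor, and its dominant is built on D#.
Building a major triad on D# gives D#-F##-A#.

D# F## A#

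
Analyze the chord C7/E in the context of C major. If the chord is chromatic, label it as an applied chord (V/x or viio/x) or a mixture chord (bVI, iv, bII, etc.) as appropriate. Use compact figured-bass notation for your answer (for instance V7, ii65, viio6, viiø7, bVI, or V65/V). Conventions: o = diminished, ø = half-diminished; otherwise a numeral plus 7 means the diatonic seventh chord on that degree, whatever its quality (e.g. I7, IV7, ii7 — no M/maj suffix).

Stacked in thirds the chord is C-E-G-Bb: a dominant seventh chord on C.
C is not a diatonic chord root with this quality in C major, but it lies a perfect fifth above F (IV), so the chord functions as an applied dominant of IV.
With E in the bass the chord is in first inversion, so the figured bass is 65.

V65/IV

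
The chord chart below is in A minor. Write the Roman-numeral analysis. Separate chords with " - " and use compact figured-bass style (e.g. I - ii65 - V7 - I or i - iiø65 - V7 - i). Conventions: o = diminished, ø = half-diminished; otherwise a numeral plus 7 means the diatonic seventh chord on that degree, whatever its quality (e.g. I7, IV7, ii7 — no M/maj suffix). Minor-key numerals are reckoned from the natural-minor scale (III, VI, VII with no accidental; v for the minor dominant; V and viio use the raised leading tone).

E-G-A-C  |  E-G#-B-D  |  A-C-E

i43 - V7 - i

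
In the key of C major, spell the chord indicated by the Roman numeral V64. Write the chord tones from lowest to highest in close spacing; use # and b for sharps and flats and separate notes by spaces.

D G B

In C major, the dominant is G, and the diatonic chord built there is a major triad.
That chord is spelled G-B-D.
The figured bass 64 indicates second inversion, placing the fifth (D) in the bass: D-G-B.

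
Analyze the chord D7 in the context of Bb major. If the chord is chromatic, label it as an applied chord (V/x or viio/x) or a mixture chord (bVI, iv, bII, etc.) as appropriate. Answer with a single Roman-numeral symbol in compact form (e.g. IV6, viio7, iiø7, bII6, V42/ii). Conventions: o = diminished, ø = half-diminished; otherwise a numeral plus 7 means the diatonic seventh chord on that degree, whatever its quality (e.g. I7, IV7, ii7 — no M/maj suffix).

Stacked in thirds the chord is D-F#-A-C: a dominant seventh chord on D.
D is not a diatonic chord root with this quality in Bb major, but it lies a perfect fifth above G (vi), so the chord functions as an applied dominant of vi.

V7/vi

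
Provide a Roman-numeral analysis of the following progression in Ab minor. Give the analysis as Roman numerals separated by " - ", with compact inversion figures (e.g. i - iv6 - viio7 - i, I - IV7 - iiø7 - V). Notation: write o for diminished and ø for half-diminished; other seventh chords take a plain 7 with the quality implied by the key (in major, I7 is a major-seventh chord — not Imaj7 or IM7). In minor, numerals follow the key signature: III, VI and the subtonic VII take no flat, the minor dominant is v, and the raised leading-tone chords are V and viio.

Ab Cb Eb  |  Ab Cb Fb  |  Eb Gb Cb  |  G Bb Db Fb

Ab-Cb-Eb: root Ab is the tonic; minor triad there is i.
Ab-Cb-Fb: root Fb is the submediant; major triad there is VI6.
Eb-Gb-Cb: root Cb is the mediant; major triad there is III6.
G-Bb-Db-Fb: fully diminished seventh chord on G = scale degree 7 → viio7.

i - VI6 - III6 - viio7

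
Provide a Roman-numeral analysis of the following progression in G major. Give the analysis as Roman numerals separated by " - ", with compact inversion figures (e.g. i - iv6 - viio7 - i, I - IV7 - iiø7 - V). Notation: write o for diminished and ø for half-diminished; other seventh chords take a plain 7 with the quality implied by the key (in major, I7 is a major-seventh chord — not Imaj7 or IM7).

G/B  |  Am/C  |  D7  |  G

I6 - ii6 - V7 - I

G/B: major triad on G = scale degree 1 → I6.
Am/C has root A, degree 2 in G major, so ii6.
D7 has root D, degree 5 in G major, so V7.
G has root G, degree 1 in G major, so I.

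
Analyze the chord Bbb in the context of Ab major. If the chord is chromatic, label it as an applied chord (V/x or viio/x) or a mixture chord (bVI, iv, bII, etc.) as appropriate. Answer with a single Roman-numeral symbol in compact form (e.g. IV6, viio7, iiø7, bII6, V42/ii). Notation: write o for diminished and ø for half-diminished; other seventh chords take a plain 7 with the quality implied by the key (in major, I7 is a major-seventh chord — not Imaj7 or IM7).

bII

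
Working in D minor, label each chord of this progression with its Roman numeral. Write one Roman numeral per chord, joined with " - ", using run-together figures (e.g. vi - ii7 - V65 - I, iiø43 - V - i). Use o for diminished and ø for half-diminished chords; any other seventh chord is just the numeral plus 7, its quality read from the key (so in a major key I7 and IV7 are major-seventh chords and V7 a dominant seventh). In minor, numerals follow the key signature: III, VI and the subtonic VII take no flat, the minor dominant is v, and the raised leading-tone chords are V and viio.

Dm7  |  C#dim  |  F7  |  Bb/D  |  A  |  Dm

Dm7 has root D, degree 1 in D minor, so i7.
C#dim: root C# is the leading tone; diminished triad there is viio.
F7: chromatic; F is V of VI, so V7/VI.
Bb/D: root Bb is the submediant; major triad there is VI6.
A: major triad on A = scale degree 5 → V.
Dm: minor triad on D = scale degree 1 → i.

i7 - viio - V7/VI - VI6 - V - i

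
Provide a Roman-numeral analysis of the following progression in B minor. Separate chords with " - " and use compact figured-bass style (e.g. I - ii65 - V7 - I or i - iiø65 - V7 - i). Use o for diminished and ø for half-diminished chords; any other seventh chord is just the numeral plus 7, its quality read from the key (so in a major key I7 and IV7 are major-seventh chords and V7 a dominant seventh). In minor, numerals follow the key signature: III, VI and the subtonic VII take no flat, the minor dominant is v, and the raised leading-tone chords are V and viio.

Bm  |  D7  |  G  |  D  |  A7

Bm: minor triad on B = scale degree 1 → i.
D7: a dominant seventh chord on D, the applied dominant of VI → V7/VI.
G: root G is the submediant; major triad there is VI.
D has root D, degree 3 in B minor, so III.
A7: dominant seventh chord on A = scale degree 7 → VII7.

i - V7/VI - VI - III - VII7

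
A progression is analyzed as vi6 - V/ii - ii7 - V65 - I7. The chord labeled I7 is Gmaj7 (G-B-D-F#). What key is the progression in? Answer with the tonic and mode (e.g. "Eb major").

The chord Gmaj7 is a major seventh chord rooted on G; its label is I7.
If G is scale degree 1 and the mode makes that degree carry a major seventh chord, the tonic is G and the mode is major.

G major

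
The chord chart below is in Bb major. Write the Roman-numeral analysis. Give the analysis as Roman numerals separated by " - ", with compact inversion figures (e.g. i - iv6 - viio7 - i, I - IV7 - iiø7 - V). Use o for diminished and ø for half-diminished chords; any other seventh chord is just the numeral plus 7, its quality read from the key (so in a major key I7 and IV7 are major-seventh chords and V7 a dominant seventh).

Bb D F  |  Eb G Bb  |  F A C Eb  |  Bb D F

I - IV - V7 - I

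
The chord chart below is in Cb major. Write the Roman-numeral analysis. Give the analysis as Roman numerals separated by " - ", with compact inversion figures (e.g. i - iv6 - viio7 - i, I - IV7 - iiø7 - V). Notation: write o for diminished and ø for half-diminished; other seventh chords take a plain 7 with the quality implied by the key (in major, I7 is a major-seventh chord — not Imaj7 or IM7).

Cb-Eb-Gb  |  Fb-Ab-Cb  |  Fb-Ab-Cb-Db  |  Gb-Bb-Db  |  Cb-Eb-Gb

Cb-Eb-Gb has root Cb, degree 1 in Cb major, so I.
Fb-Ab-Cb: root Fb is the subdominant; major triad there is IV.
Fb-Ab-Cb-Db has root Db, degree 2 in Cb major, so ii65.
Gb-Bb-Db: major triad on Gb = scale degree 5 → V.
Cb-Eb-Gb has root Cb, degree 1 in Cb major, so I.

I - IV - ii65 - V - I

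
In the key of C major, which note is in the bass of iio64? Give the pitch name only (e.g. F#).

iio in C major has root D; the chord is D-F-Ab.
The figure 64 means second inversion — the fifth is in the bass.

Ab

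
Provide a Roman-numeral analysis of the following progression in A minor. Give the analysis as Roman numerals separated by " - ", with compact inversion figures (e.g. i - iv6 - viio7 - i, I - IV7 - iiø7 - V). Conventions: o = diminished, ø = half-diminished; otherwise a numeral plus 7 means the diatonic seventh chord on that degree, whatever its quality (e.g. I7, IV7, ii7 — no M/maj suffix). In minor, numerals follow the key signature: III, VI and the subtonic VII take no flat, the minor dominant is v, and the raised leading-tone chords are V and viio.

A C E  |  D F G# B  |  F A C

A-C-E has root A, degree 1 in A minor, so i.
D-F-G#-B: root G# is the leading tone; fully diminished seventh chord there is viio43.
F-A-C has root F, degree 6 in A minor, so VI.

i - viio43 - VI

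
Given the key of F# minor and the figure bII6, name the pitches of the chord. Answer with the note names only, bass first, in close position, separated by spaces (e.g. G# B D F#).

Scale degree 2 in F# minor is G#; lowering it a half step gives G. bII6 is the Neapolitan sixth — a major triad on the lowered second degree, here in its customary first inversion.
So the chord is G-B-D.
The figured bass 6 indicates first inversion, placing the third (B) in the bass: B-D-G.

B D G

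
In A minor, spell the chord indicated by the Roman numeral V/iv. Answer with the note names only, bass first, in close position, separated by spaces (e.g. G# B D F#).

A C# E

The slash means an applied dominant: we want the dominant of iv. In A minor, iv is D minor, and its dominant is built on A.
Building a major triad on A gives A-C#-E.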